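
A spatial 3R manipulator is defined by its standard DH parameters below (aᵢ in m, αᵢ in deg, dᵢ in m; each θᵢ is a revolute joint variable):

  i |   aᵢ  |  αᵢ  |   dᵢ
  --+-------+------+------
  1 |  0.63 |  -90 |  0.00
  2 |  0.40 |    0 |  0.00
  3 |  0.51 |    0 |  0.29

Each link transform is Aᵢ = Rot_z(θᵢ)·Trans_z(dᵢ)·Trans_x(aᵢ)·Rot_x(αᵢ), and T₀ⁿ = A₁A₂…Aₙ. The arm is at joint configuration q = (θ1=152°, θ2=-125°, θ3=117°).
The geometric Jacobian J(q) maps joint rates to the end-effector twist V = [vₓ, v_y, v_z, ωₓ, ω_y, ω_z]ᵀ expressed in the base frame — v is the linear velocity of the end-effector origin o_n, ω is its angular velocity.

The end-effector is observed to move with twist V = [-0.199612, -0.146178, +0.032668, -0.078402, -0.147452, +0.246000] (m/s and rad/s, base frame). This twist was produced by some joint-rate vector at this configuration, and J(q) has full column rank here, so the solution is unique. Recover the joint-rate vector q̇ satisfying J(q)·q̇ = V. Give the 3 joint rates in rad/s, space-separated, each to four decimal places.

o_n = [-0.9357, 0.1691, 0.3986]
J₁: ẑ×o_n = [-0.1691, -0.9357, 0.0000], ω = ẑ
J2: z=[-0.4695, -0.8829, 0.0000] o=[-0.5563, 0.2958, 0.0000] → [-0.3520, 0.1871, -0.2756, -0.4695, -0.8829, 0.0000]
J3: z=[-0.4695, -0.8829, 0.0000] o=[-0.3537, 0.1881, 0.3277] → [-0.0627, 0.0333, -0.5050, -0.4695, -0.8829, 0.0000]
q̇ = J⁺·V = [0.2460, 0.5100, -0.3430]

0.2460 0.5100 -0.3430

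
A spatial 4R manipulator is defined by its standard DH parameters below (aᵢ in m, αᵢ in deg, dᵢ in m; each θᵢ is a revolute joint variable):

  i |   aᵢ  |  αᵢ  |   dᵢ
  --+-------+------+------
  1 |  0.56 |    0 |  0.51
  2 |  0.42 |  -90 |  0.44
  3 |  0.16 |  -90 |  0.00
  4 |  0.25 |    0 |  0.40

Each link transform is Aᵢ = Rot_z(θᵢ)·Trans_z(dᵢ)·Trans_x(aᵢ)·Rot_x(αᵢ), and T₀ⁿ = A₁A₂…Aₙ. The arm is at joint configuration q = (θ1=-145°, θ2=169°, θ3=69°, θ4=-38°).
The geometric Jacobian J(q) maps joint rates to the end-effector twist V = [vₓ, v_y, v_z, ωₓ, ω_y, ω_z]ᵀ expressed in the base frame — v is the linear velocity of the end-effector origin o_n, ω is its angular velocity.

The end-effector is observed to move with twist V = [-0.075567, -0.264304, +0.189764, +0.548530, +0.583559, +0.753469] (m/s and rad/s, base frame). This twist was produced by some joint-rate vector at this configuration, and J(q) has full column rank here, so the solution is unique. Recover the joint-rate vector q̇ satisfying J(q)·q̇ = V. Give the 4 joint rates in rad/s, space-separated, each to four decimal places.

0.8160 -0.3460 0.3100 -0.7910

o_n = [-0.3619, -0.1096, 0.4734]
J₁: ẑ×o_n = [0.1096, -0.3619, 0.0000], ω = ẑ
J2: z=[0.0000, 0.0000, 1.0000] o=[-0.4587, -0.3212, 0.5100] → [-0.2116, 0.0968, 0.0000, 0.0000, 0.0000, 1.0000]
J3: z=[-0.4067, 0.9135, 0.0000] o=[-0.0750, -0.1504, 0.9500] → [-0.4354, -0.1939, 0.2455, -0.4067, 0.9135, 0.0000]
J4: z=[-0.8529, -0.3797, -0.3584] o=[-0.0227, -0.1271, 0.8006] → [0.1305, -0.1575, -0.1437, -0.8529, -0.3797, -0.3584]
q̇ = J⁺·V = [0.8160, -0.3460, 0.3100, -0.7910]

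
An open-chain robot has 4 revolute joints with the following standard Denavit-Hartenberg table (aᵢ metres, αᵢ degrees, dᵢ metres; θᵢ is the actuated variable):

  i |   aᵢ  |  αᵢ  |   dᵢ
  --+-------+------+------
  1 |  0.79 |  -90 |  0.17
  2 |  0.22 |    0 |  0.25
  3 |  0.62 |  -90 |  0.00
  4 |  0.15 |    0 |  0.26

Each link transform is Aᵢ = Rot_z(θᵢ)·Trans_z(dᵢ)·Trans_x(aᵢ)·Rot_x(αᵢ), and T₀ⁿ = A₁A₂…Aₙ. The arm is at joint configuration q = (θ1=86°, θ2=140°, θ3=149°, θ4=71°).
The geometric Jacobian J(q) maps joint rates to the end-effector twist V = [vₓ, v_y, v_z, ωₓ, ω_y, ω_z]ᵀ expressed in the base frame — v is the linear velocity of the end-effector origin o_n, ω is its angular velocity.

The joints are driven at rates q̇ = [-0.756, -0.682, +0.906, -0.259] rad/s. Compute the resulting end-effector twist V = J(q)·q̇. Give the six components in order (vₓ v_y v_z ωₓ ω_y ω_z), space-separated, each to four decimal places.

0.8275 0.2558 -0.1840 -0.2405 -0.2287 -0.6717

o_n = [-0.0322, 1.0900, 0.5763]
J₁: ẑ×o_n = [-1.0900, -0.0322, 0.0000], ω = ẑ
J2: z=[-0.9976, 0.0698, 0.0000] o=[0.0551, 0.7881, 0.1700] → [0.0283, 0.4053, -0.2951, -0.9976, 0.0698, 0.0000]
J3: z=[-0.9976, 0.0698, 0.0000] o=[-0.2060, 0.6374, 0.0286] → [0.0382, 0.5464, -0.4636, -0.9976, 0.0698, 0.0000]
J4: z=[0.0660, 0.9432, -0.3256] o=[-0.1920, 0.8388, 0.6148] → [0.0455, -0.0495, -0.1341, 0.0660, 0.9432, -0.3256]
V = J·q̇ = [0.8275, 0.2558, -0.1840, -0.2405, -0.2287, -0.6717]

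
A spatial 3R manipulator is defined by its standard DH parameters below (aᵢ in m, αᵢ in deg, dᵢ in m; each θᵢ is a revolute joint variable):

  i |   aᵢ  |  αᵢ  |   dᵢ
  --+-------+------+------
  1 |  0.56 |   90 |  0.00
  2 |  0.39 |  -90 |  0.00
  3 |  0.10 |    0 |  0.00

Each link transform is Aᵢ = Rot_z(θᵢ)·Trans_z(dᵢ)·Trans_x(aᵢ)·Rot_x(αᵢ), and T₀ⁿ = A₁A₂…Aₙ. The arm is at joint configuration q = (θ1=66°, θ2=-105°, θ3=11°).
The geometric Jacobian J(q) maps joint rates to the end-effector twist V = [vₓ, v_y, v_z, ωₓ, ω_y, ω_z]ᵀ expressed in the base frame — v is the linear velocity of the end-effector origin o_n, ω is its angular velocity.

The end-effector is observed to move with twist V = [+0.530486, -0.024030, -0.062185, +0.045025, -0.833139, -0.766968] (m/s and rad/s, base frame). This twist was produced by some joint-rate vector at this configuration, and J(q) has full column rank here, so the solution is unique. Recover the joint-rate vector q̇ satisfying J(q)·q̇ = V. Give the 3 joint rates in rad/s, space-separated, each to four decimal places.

-0.9660 0.3800 -0.7690

o_n = [0.1590, 0.4039, -0.4715]
J₁: ẑ×o_n = [-0.4039, 0.1590, 0.0000], ω = ẑ
J2: z=[0.9135, -0.4067, 0.0000] o=[0.2278, 0.5116, 0.0000] → [0.1918, 0.4308, -0.1263, 0.9135, -0.4067, 0.0000]
J3: z=[0.3929, 0.8824, -0.2588] o=[0.1867, 0.4194, -0.3767] → [-0.0877, 0.0444, 0.0184, 0.3929, 0.8824, -0.2588]
q̇ = J⁺·V = [-0.9660, 0.3800, -0.7690]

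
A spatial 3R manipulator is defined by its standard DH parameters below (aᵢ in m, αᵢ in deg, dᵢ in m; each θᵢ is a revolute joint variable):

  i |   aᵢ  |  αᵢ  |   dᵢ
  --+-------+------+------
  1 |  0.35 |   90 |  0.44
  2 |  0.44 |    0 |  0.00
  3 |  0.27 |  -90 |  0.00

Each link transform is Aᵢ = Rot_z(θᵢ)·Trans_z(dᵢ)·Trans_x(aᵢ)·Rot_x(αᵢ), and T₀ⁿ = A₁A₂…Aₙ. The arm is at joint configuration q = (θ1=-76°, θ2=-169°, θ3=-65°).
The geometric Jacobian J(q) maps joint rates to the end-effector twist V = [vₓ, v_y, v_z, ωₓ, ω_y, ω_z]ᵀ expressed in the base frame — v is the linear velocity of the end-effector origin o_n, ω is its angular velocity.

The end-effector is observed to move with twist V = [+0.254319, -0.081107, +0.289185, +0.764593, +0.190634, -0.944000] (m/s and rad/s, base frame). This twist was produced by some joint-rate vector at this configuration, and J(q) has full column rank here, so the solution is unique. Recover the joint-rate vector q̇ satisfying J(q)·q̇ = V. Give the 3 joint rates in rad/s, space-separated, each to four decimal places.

-0.9440 -0.3800 -0.4080

o_n = [-0.0582, 0.2335, 0.5745]
J₁: ẑ×o_n = [-0.2335, -0.0582, 0.0000], ω = ẑ
J2: z=[-0.9703, -0.2419, 0.0000] o=[0.0847, -0.3396, 0.4400] → [-0.0325, 0.1305, -0.5906, -0.9703, -0.2419, 0.0000]
J3: z=[-0.9703, -0.2419, 0.0000] o=[-0.0198, 0.0795, 0.3560] → [-0.0528, 0.2119, -0.1587, -0.9703, -0.2419, 0.0000]
q̇ = J⁺·V = [-0.9440, -0.3800, -0.4080]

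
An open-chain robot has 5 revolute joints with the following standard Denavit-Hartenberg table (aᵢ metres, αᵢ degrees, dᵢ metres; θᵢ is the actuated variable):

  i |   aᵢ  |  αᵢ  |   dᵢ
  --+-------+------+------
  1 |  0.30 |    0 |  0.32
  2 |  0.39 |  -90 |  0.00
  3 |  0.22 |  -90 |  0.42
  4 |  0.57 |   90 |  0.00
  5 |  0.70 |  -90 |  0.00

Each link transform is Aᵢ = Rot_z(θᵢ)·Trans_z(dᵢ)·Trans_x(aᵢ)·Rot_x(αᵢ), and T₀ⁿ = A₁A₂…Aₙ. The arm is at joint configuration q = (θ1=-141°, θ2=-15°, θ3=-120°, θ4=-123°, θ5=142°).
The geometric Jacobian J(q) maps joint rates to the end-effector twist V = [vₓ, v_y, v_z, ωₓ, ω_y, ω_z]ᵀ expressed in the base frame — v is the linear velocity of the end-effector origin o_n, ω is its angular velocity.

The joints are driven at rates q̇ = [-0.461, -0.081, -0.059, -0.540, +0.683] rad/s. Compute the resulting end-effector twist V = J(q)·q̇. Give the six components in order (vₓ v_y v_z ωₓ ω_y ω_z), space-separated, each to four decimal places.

-0.1614 0.7410 -0.0409 -0.0097 0.4674 -1.3081

o_n = [-0.6574, -0.8543, 0.7173]
J₁: ẑ×o_n = [0.8543, -0.6574, 0.0000], ω = ẑ
J2: z=[0.0000, 0.0000, 1.0000] o=[-0.2331, -0.1888, 0.3200] → [0.6655, -0.4242, 0.0000, 0.0000, 0.0000, 1.0000]
J3: z=[0.4067, -0.9135, 0.0000] o=[-0.5894, -0.3474, 0.3200] → [-0.3630, -0.1616, -0.2682, 0.4067, -0.9135, 0.0000]
J4: z=[-0.7912, -0.3522, 0.5000] o=[-0.3181, -0.6864, 0.5105] → [0.0111, -0.0060, 0.0134, -0.7912, -0.3522, 0.5000]
J5: z=[-0.6046, 0.3270, -0.7263] o=[-0.2655, -1.1862, 0.2417] → [0.3966, 0.5722, -0.0725, -0.6046, 0.3270, -0.7263]
V = J·q̇ = [-0.1614, 0.7410, -0.0409, -0.0097, 0.4674, -1.3081]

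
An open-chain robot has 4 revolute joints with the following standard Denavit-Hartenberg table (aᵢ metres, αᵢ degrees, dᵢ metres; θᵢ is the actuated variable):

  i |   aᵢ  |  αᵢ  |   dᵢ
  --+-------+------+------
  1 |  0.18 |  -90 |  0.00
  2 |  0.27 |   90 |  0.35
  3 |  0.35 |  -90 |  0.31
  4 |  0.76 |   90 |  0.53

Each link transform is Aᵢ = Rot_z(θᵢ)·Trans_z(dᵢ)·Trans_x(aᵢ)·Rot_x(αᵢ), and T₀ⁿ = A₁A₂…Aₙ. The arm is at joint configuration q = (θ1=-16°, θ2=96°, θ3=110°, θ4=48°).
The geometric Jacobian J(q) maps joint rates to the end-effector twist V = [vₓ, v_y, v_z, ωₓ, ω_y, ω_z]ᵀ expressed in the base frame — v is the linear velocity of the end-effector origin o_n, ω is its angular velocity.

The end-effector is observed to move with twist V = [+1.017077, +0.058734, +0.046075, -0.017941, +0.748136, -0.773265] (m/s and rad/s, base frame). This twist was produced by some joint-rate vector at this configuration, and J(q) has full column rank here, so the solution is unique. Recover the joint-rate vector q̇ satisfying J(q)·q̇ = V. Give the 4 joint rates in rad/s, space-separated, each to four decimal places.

o_n = [0.2507, 0.9429, 0.5454]
J₁: ẑ×o_n = [-0.9429, 0.2507, 0.0000], ω = ẑ
J2: z=[0.2756, 0.9613, 0.0000] o=[0.1730, -0.0496, 0.0000] → [0.5243, -0.1503, 0.1989, 0.2756, 0.9613, 0.0000]
J3: z=[0.9560, -0.2741, -0.1045] o=[0.2424, 0.2946, -0.2685] → [-0.1554, -0.7790, 0.6221, 0.9560, -0.2741, -0.1045]
J4: z=[0.0001, -0.3558, 0.9345] o=[0.6414, 0.5223, -0.1819] → [-0.6519, -0.3652, -0.1390, 0.0001, -0.3558, 0.9345]
q̇ = J⁺·V = [-0.4840, 0.6010, -0.1920, -0.3310]

-0.4840 0.6010 -0.1920 -0.3310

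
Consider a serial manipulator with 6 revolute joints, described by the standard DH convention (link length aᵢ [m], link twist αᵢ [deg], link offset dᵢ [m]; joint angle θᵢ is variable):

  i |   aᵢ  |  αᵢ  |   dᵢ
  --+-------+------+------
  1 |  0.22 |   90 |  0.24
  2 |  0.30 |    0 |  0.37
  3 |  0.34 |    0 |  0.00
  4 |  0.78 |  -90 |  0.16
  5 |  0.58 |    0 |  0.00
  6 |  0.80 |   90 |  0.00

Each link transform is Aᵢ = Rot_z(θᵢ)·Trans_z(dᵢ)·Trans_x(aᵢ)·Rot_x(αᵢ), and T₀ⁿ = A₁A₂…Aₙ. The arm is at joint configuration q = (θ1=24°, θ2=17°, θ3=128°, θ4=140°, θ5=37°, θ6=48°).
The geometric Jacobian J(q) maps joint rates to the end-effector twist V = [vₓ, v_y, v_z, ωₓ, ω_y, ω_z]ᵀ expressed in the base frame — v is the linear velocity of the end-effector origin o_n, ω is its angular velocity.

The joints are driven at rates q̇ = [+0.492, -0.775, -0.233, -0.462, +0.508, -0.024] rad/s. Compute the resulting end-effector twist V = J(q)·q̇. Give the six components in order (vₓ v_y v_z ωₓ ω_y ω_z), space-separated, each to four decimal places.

-2.0945 -0.3320 0.1027 -0.1708 1.5331 0.6173

o_n = [0.2685, 0.7939, -0.7455]
J₁: ẑ×o_n = [-0.7939, 0.2685, 0.0000], ω = ẑ
J2: z=[0.4067, -0.9135, 0.0000] o=[0.2010, 0.0895, 0.2400] → [0.9003, 0.4008, 0.3482, 0.4067, -0.9135, 0.0000]
J3: z=[0.4067, -0.9135, 0.0000] o=[0.6136, -0.1318, 0.3277] → [0.9804, 0.4365, 0.0613, 0.4067, -0.9135, 0.0000]
J4: z=[0.4067, -0.9135, 0.0000] o=[0.3591, -0.2451, 0.5227] → [1.1586, 0.5158, 0.3398, 0.4067, -0.9135, 0.0000]
J5: z=[0.8824, 0.3929, 0.2588] o=[0.6086, -0.3092, -0.2307] → [-0.4877, 0.3662, 1.1070, 0.8824, 0.3929, 0.2588]
J6: z=[0.8824, 0.3929, 0.2588] o=[0.5762, 0.0585, -0.6781] → [-0.2168, -0.0202, 0.7698, 0.8824, 0.3929, 0.2588]
V = J·q̇ = [-2.0945, -0.3320, 0.1027, -0.1708, 1.5331, 0.6173]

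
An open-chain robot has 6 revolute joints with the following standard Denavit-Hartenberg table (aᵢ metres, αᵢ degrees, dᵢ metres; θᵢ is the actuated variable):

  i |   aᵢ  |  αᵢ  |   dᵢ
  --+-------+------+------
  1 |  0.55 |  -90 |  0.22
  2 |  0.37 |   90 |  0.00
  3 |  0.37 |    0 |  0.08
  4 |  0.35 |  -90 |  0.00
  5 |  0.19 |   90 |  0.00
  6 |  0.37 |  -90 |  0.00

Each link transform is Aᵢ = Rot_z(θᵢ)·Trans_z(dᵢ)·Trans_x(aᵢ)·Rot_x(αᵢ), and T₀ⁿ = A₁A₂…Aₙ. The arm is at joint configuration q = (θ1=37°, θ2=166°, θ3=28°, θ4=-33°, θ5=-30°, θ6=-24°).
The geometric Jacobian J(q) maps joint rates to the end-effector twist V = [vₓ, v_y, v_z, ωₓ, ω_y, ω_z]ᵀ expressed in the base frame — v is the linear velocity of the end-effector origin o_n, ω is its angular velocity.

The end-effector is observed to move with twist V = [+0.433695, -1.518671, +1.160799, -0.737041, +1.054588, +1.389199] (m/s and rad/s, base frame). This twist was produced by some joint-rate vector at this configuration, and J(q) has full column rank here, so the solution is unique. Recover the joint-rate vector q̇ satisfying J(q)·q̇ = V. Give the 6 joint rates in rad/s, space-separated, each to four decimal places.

o_n = [-0.6192, -0.5249, -0.4737]
J₁: ẑ×o_n = [0.5249, -0.6192, 0.0000], ω = ẑ
J2: z=[-0.6018, 0.7986, 0.0000] o=[0.4392, 0.3310, 0.2200] → [-0.5540, -0.4175, 1.3604, -0.6018, 0.7986, 0.0000]
J3: z=[0.1932, 0.1456, -0.9703] o=[0.1525, 0.1149, 0.1305] → [-0.7088, 0.8655, -0.0113, 0.1932, 0.1456, -0.9703]
J4: z=[0.1932, 0.1456, -0.9703] o=[-0.1897, 0.0745, -0.0262] → [-0.6468, 0.5032, -0.0533, 0.1932, 0.1456, -0.9703]
J5: z=[-0.6671, 0.7447, -0.0211] o=[-0.4415, -0.1534, -0.1105] → [-0.2783, -0.2385, 0.3801, -0.6671, 0.7447, -0.0211]
J6: z=[0.5271, 0.4517, -0.7198] o=[-0.5416, -0.2468, -0.2424] → [-0.3047, 0.1778, -0.1115, 0.5271, 0.4517, -0.7198]
q̇ = J⁺·V = [0.5960, 0.7140, -0.5290, -0.7240, 0.5490, 0.5710]

0.5960 0.7140 -0.5290 -0.7240 0.5490 0.5710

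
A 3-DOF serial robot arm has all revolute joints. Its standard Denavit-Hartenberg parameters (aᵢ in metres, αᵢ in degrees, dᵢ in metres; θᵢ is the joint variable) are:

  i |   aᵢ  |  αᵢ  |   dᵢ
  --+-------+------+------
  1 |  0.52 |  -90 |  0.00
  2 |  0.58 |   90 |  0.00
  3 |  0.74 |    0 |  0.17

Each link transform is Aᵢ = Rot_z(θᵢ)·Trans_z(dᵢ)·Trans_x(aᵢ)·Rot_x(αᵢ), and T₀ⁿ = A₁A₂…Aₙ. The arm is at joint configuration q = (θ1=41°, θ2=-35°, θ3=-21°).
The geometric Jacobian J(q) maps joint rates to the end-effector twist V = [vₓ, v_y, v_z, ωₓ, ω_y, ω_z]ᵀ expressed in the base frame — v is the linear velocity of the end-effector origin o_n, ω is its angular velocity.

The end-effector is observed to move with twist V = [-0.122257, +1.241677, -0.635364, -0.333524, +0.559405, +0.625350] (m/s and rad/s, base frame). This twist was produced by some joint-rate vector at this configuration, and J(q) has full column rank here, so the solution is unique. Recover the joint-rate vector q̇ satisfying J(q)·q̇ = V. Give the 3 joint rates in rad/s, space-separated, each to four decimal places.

0.7900 0.6410 -0.2010

o_n = [1.2785, 0.7600, 0.8682]
J₁: ẑ×o_n = [-0.7600, 1.2785, 0.0000], ω = ẑ
J2: z=[-0.6561, 0.7547, 0.0000] o=[0.3924, 0.3412, 0.0000] → [0.6552, 0.5696, -0.9435, -0.6561, 0.7547, 0.0000]
J3: z=[-0.4329, -0.3763, 0.8192] o=[0.7510, 0.6528, 0.3327] → [-0.2893, 0.6639, 0.1521, -0.4329, -0.3763, 0.8192]
q̇ = J⁺·V = [0.7900, 0.6410, -0.2010]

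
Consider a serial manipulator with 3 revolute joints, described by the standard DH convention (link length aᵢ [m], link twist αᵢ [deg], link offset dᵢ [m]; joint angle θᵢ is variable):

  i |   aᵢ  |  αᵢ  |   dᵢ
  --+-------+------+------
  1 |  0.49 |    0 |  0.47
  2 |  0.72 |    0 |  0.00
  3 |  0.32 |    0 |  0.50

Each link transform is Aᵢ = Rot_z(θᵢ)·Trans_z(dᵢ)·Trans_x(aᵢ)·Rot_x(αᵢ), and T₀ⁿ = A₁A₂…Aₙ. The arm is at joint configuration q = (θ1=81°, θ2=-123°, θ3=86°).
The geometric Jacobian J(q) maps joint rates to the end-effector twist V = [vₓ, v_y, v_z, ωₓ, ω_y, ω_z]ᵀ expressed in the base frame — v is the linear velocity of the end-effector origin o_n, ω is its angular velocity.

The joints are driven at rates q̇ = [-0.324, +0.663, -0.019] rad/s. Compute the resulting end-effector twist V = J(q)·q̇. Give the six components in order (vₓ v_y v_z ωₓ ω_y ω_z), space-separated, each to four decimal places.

o_n = [0.8419, 0.2245, 0.9700]
J₁: ẑ×o_n = [-0.2245, 0.8419, 0.0000], ω = ẑ
J2: z=[0.0000, 0.0000, 1.0000] o=[0.0767, 0.4840, 0.4700] → [0.2595, 0.7653, -0.0000, 0.0000, 0.0000, 1.0000]
J3: z=[0.0000, 0.0000, 1.0000] o=[0.6117, 0.0022, 0.4700] → [-0.2223, 0.2302, 0.0000, 0.0000, 0.0000, 1.0000]
V = J·q̇ = [0.2490, 0.2302, 0.0000, 0.0000, 0.0000, 0.3200]

0.2490 0.2302 0.0000 0.0000 0.0000 0.3200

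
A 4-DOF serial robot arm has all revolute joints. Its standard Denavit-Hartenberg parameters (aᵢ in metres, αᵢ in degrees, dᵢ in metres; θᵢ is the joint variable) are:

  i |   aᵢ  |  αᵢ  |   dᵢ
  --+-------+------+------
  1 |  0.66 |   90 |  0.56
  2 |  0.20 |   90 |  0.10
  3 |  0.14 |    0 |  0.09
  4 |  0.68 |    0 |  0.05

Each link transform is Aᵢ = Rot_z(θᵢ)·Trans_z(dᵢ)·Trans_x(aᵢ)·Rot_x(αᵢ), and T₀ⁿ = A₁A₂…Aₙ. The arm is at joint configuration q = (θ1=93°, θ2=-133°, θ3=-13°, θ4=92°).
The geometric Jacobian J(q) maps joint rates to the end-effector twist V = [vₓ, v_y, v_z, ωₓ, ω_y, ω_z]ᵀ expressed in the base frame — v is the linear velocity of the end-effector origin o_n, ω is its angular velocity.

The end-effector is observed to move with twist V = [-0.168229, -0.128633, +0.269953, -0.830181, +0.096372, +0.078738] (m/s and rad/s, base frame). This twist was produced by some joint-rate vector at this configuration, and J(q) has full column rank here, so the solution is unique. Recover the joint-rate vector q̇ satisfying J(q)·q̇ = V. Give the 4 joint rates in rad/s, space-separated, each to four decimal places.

o_n = [0.7225, 0.2779, 0.3146]
J₁: ẑ×o_n = [-0.2779, 0.7225, 0.0000], ω = ẑ
J2: z=[0.9986, 0.0523, 0.0000] o=[-0.0345, 0.6591, 0.5600] → [-0.0128, 0.2451, -0.4203, 0.9986, 0.0523, 0.0000]
J3: z=[0.0383, -0.7304, 0.6820] o=[0.0725, 0.5281, 0.4137] → [0.2431, 0.4471, 0.4652, 0.0383, -0.7304, 0.6820]
J4: z=[0.0383, -0.7304, 0.6820] o=[0.0493, 0.3678, 0.3753] → [0.1057, 0.4614, 0.4882, 0.0383, -0.7304, 0.6820]
q̇ = J⁺·V = [0.2090, -0.8240, -0.7320, 0.5410]

0.2090 -0.8240 -0.7320 0.5410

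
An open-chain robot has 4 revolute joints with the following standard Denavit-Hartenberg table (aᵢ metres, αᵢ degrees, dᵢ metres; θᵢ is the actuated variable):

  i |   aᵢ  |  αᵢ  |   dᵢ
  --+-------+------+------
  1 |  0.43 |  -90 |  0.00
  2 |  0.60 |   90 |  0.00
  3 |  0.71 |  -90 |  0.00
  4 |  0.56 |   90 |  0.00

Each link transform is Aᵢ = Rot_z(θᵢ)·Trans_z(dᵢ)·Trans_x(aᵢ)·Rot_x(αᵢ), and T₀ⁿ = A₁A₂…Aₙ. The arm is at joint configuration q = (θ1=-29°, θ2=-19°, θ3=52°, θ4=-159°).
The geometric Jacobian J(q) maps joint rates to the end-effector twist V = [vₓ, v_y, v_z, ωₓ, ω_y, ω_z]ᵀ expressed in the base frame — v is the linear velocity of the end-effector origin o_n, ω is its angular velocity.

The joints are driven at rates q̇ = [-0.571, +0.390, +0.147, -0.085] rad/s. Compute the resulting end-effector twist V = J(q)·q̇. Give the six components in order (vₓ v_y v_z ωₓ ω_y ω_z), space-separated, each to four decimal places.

-0.0826 -0.6298 -0.2908 0.1772 0.2878 -0.4102

o_n = [0.9819, -0.3756, 0.4226]
J₁: ẑ×o_n = [0.3756, 0.9819, -0.0000], ω = ẑ
J2: z=[0.4848, 0.8746, 0.0000] o=[0.3761, -0.2085, 0.0000] → [0.3696, -0.2049, -0.6109, 0.4848, 0.8746, 0.0000]
J3: z=[-0.2847, 0.1578, 0.9455] o=[0.8723, -0.4835, 0.1953] → [-0.0661, 0.1684, -0.0480, -0.2847, 0.1578, 0.9455]
J4: z=[-0.3532, 0.8997, -0.2566] o=[1.5050, -0.1945, 0.3377] → [0.0300, 0.1642, 0.5345, -0.3532, 0.8997, -0.2566]
V = J·q̇ = [-0.0826, -0.6298, -0.2908, 0.1772, 0.2878, -0.4102]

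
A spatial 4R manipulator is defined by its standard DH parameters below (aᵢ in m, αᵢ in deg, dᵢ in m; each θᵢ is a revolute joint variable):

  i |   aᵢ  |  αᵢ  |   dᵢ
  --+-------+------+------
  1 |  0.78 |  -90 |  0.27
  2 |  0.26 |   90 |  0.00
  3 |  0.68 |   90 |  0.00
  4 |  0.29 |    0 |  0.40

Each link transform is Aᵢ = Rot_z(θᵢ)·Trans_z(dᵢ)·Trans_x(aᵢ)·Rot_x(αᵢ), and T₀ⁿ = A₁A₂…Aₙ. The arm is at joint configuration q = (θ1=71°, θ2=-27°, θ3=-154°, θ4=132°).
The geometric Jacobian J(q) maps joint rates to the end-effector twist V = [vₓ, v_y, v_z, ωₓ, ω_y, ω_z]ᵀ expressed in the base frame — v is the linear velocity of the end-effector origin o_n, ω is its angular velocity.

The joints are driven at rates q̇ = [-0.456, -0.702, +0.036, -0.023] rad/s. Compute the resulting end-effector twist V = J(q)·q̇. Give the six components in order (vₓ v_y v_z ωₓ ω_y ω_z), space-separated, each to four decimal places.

0.1927 -0.0309 -0.2894 0.6809 -0.2422 -0.4193

o_n = [-0.0186, 0.3960, 0.3022]
J₁: ẑ×o_n = [-0.3960, -0.0186, 0.0000], ω = ẑ
J2: z=[-0.9455, 0.3256, 0.0000] o=[0.2539, 0.7375, 0.2700] → [0.0105, 0.0304, 0.4116, -0.9455, 0.3256, 0.0000]
J3: z=[-0.1478, -0.4293, 0.8910] o=[0.3294, 0.9565, 0.3880] → [0.5363, -0.3227, -0.0665, -0.1478, -0.4293, 0.8910]
J4: z=[-0.9770, -0.0767, -0.1990] o=[0.4339, 0.3446, 0.1106] → [-0.0045, 0.2772, -0.0850, -0.9770, -0.0767, -0.1990]
V = J·q̇ = [0.1927, -0.0309, -0.2894, 0.6809, -0.2422, -0.4193]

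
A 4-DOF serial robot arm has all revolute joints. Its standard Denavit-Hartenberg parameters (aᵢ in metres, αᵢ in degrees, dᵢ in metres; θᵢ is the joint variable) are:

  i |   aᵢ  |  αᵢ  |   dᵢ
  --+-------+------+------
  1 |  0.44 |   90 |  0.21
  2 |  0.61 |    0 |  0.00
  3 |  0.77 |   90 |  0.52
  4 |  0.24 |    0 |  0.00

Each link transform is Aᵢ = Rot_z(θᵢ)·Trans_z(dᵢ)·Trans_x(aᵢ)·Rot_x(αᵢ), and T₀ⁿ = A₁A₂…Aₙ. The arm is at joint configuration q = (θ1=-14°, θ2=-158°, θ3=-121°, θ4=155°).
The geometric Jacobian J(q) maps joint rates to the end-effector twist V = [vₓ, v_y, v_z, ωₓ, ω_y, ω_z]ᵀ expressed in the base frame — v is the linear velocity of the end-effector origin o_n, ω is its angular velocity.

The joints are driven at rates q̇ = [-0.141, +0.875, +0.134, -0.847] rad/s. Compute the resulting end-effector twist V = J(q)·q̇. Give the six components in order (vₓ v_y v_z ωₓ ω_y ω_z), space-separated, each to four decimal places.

-0.4554 -0.0706 -0.3228 -1.0558 -0.7766 -0.0085

o_n = [-0.1883, -0.5935, 0.5272]
J₁: ẑ×o_n = [0.5935, -0.1883, 0.0000], ω = ẑ
J2: z=[-0.2419, -0.9703, 0.0000] o=[0.4269, -0.1064, 0.2100] → [-0.3078, 0.0767, -0.4792, -0.2419, -0.9703, 0.0000]
J3: z=[-0.2419, -0.9703, 0.0000] o=[-0.1219, 0.0304, -0.0185] → [-0.5295, 0.1320, 0.0864, -0.2419, -0.9703, 0.0000]
J4: z=[0.9583, -0.2389, -0.1564] o=[-0.1308, -0.5033, 0.7420] → [0.0372, 0.2149, -0.1002, 0.9583, -0.2389, -0.1564]
V = J·q̇ = [-0.4554, -0.0706, -0.3228, -1.0558, -0.7766, -0.0085]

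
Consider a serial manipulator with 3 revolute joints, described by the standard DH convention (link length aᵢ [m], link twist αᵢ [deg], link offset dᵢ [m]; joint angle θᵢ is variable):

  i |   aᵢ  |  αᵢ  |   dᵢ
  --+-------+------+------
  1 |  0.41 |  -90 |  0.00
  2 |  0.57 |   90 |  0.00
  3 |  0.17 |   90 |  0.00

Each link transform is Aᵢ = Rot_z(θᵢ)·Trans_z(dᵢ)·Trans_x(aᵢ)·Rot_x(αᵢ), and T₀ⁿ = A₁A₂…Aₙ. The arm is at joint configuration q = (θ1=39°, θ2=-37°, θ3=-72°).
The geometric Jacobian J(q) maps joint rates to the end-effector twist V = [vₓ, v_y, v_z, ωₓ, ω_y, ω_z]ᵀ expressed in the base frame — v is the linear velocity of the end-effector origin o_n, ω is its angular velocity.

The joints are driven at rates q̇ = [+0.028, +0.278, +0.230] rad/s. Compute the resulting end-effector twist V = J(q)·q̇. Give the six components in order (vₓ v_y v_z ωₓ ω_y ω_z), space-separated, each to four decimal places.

0.0840 0.1162 -0.1158 -0.2825 0.1289 0.2117

o_n = [0.8068, 0.4453, 0.3746]
J₁: ẑ×o_n = [-0.4453, 0.8068, 0.0000], ω = ẑ
J2: z=[-0.6293, 0.7771, 0.0000] o=[0.3186, 0.2580, 0.0000] → [0.2912, 0.2358, -0.4972, -0.6293, 0.7771, 0.0000]
J3: z=[-0.4677, -0.3787, 0.7986] o=[0.6724, 0.5445, 0.3430] → [0.0673, 0.1221, 0.0973, -0.4677, -0.3787, 0.7986]
V = J·q̇ = [0.0840, 0.1162, -0.1158, -0.2825, 0.1289, 0.2117]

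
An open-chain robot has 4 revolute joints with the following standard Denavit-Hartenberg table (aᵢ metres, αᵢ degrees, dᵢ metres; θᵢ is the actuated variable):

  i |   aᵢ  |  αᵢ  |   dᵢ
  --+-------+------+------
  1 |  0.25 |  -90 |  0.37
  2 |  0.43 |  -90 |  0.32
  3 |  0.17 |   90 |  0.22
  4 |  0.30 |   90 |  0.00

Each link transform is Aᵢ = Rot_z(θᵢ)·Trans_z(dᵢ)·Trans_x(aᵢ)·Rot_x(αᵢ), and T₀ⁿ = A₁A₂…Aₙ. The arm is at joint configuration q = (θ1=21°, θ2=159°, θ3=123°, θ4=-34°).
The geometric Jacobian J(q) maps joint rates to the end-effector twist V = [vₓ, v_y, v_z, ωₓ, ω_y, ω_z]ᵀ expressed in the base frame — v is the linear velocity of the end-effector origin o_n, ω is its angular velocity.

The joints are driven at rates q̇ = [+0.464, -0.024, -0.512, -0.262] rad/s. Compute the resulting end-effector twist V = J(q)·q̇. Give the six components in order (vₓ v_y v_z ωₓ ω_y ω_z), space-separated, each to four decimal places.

-0.1202 -0.1105 -0.1388 0.3203 0.2501 0.0648

o_n = [0.0511, -0.0138, 0.3464]
J₁: ẑ×o_n = [0.0138, 0.0511, -0.0000], ω = ẑ
J2: z=[-0.3584, 0.9336, 0.0000] o=[0.2334, 0.0896, 0.3700] → [-0.0220, -0.0085, 0.2073, -0.3584, 0.9336, 0.0000]
J3: z=[-0.3346, -0.1284, 0.9336] o=[-0.2561, 0.2445, 0.2159] → [0.2243, 0.3304, 0.1258, -0.3346, -0.1284, 0.9336]
J4: z=[-0.5358, -0.7891, -0.3006] o=[-0.1979, 0.1141, 0.4545] → [0.0468, -0.1327, 0.2649, -0.5358, -0.7891, -0.3006]
V = J·q̇ = [-0.1202, -0.1105, -0.1388, 0.3203, 0.2501, 0.0648]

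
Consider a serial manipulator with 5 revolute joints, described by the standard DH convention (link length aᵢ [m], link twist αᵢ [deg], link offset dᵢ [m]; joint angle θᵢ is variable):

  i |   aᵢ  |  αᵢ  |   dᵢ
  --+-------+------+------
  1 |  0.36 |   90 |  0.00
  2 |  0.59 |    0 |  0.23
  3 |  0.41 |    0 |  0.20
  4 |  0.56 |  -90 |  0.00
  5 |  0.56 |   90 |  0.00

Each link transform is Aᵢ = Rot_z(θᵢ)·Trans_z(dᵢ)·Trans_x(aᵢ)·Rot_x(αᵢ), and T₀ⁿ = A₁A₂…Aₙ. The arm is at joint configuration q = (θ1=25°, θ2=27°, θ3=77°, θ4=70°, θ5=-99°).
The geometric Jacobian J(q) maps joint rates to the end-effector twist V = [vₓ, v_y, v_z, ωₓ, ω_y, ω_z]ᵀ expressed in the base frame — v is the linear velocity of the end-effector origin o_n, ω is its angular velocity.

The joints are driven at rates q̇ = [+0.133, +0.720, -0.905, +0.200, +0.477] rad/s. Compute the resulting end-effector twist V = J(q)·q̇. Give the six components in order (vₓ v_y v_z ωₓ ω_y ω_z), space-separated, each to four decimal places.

o_n = [0.7025, -0.7572, 0.7151]
J₁: ẑ×o_n = [0.7572, 0.7025, -0.0000], ω = ẑ
J2: z=[0.4226, -0.9063, 0.0000] o=[0.3263, 0.1521, 0.0000] → [-0.6481, -0.3022, -0.0433, 0.4226, -0.9063, 0.0000]
J3: z=[0.4226, -0.9063, 0.0000] o=[0.8999, 0.1659, 0.2679] → [-0.4053, -0.1890, -0.5690, 0.4226, -0.9063, 0.0000]
J4: z=[0.4226, -0.9063, 0.0000] o=[0.8945, -0.0573, 0.6657] → [-0.0448, -0.0209, -0.4698, 0.4226, -0.9063, 0.0000]
J5: z=[-0.0947, -0.0442, -0.9945] o=[0.3898, -0.2927, 0.7242] → [-0.4615, -0.3119, 0.0578, -0.0947, -0.0442, -0.9945]
V = J·q̇ = [-0.2282, -0.1060, 0.4174, -0.0388, -0.0347, -0.3414]

-0.2282 -0.1060 0.4174 -0.0388 -0.0347 -0.3414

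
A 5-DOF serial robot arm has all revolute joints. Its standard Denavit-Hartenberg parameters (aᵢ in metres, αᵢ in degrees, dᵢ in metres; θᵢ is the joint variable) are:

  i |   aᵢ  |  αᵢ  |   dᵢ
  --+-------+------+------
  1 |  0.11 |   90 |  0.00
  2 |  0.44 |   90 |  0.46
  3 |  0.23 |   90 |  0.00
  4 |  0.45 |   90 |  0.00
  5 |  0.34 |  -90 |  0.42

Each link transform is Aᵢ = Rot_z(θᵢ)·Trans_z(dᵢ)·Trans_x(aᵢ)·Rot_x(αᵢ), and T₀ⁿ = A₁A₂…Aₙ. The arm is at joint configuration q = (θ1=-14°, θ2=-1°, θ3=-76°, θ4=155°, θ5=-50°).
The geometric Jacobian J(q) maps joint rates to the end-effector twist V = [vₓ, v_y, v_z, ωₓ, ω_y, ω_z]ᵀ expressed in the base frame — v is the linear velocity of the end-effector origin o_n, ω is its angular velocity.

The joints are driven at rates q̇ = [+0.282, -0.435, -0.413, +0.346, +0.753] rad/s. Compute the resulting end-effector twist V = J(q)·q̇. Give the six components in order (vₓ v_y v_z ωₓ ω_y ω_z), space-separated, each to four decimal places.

o_n = [0.5479, -0.8740, -0.6743]
J₁: ẑ×o_n = [0.8740, 0.5479, -0.0000], ω = ẑ
J2: z=[-0.2419, -0.9703, 0.0000] o=[0.1067, -0.0266, 0.0000] → [0.6543, -0.1631, 0.6330, -0.2419, -0.9703, 0.0000]
J3: z=[-0.0169, 0.0042, -0.9998] o=[0.4223, -0.5794, -0.0077] → [-0.2974, -0.1368, 0.0045, -0.0169, 0.0042, -0.9998]
J4: z=[-0.8828, 0.4694, 0.0169] o=[0.5303, -0.3763, -0.0087] → [-0.3041, -0.5874, 0.4311, -0.8828, 0.4694, 0.0169]
J5: z=[0.1830, 0.3770, -0.9080] o=[0.3356, -0.7356, -0.1971] → [-0.3056, -0.1054, -0.1054, 0.1830, 0.3770, -0.9080]
V = J·q̇ = [-0.2506, -0.0006, -0.2074, -0.0554, 0.8666, 0.0171]

-0.2506 -0.0006 -0.2074 -0.0554 0.8666 0.0171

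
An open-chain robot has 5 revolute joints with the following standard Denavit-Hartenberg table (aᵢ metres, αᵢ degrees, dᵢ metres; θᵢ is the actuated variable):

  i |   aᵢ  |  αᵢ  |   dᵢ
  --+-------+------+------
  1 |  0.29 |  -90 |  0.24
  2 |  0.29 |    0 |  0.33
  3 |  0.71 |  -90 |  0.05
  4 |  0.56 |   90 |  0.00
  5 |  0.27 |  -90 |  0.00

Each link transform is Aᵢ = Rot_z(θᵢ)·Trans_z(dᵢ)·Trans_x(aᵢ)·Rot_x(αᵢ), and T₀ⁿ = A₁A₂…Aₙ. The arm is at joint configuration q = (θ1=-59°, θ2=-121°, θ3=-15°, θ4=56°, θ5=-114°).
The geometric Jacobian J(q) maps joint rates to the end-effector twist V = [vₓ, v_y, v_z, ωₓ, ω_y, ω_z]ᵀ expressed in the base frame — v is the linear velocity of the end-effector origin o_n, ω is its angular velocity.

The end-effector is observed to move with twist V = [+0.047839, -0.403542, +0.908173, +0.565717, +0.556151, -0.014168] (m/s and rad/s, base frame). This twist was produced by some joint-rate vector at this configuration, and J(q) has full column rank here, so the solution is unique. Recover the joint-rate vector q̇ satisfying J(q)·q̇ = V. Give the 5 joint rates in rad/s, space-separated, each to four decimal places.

0.4630 0.0580 0.8470 -0.4720 -0.2390

o_n = [-0.3663, 0.6228, 0.9792]
J₁: ẑ×o_n = [-0.6228, -0.3663, 0.0000], ω = ẑ
J2: z=[0.8572, 0.5150, 0.0000] o=[0.1494, -0.2486, 0.2400] → [0.3807, -0.6336, 1.0125, 0.8572, 0.5150, 0.0000]
J3: z=[0.8572, 0.5150, 0.0000] o=[0.3553, 0.0494, 0.4886] → [0.2527, -0.4206, 0.8632, 0.8572, 0.5150, 0.0000]
J4: z=[0.3578, -0.5954, 0.7193] o=[0.1351, 0.5129, 0.9818] → [-0.0775, -0.3598, -0.2593, 0.3578, -0.5954, 0.7193]
J5: z=[0.1722, 0.7992, 0.5759] o=[-0.3789, 0.4669, 1.1993] → [-0.2657, 0.0451, 0.0168, 0.1722, 0.7992, 0.5759]
q̇ = J⁺·V = [0.4630, 0.0580, 0.8470, -0.4720, -0.2390]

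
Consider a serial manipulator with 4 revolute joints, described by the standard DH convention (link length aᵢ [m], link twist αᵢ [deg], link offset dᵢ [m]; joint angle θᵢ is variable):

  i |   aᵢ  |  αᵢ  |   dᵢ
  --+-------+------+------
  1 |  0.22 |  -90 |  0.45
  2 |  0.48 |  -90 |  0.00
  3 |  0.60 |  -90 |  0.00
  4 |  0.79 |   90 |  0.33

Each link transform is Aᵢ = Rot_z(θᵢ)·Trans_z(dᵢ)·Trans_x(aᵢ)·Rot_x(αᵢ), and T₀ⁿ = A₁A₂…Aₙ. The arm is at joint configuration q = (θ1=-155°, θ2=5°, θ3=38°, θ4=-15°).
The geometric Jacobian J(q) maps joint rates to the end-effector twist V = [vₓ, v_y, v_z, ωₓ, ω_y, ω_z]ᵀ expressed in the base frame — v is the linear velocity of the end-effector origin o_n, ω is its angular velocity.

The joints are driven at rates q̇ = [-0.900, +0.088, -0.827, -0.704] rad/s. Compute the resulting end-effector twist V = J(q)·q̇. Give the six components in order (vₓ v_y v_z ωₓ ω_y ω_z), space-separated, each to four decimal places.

-0.0006 0.6444 -0.7214 -0.1850 -0.7955 -0.1139

o_n = [-1.8675, 0.3420, 0.1286]
J₁: ẑ×o_n = [-0.3420, -1.8675, 0.0000], ω = ẑ
J2: z=[0.4226, -0.9063, 0.0000] o=[-0.1994, -0.0930, 0.4500] → [0.2913, 0.1358, -1.3280, 0.4226, -0.9063, 0.0000]
J3: z=[0.0790, 0.0368, -0.9962] o=[-0.6328, -0.2951, 0.4082] → [0.6244, 1.2521, 0.0958, 0.0790, 0.0368, -0.9962]
J4: z=[0.2228, 0.9734, 0.0537] o=[-1.2158, -0.1593, 0.3670] → [-0.2589, 0.0181, 0.7461, 0.2228, 0.9734, 0.0537]
V = J·q̇ = [-0.0006, 0.6444, -0.7214, -0.1850, -0.7955, -0.1139]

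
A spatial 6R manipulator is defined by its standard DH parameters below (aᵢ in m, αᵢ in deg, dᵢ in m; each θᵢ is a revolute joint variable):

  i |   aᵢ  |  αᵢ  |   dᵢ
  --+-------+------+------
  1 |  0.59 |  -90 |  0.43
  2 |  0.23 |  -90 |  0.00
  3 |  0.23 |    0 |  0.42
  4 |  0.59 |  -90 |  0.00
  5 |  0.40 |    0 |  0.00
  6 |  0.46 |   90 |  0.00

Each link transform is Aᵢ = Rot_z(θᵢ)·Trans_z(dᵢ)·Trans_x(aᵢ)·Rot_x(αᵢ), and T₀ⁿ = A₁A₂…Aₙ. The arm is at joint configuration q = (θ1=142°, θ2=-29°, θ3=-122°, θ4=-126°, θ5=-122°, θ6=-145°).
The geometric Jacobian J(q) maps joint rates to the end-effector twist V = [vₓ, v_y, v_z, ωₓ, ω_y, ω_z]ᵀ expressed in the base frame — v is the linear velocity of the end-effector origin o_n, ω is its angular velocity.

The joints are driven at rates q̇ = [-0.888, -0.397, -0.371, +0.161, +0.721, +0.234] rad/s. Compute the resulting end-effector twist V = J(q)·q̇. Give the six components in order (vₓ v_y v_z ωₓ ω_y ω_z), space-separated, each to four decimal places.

o_n = [-0.4806, 0.5445, 0.1559]
J₁: ẑ×o_n = [-0.5445, -0.4806, 0.0000], ω = ẑ
J2: z=[-0.6157, -0.7880, 0.0000] o=[-0.4649, 0.3632, 0.4300] → [0.2160, -0.1688, -0.1240, -0.6157, -0.7880, 0.0000]
J3: z=[-0.3820, 0.2985, -0.8746] o=[-0.6234, 0.4871, 0.5415] → [-0.0649, -0.2722, -0.0645, -0.3820, 0.2985, -0.8746]
J4: z=[-0.3820, 0.2985, -0.8746] o=[-0.8200, 0.3931, 0.1151] → [0.1446, -0.2812, -0.1591, -0.3820, 0.2985, -0.8746]
J5: z=[0.4084, -0.7945, -0.4495] o=[-0.3309, 0.7052, 0.0079] → [-0.1898, 0.0069, -0.1846, 0.4084, -0.7945, -0.4495]
J6: z=[0.4084, -0.7945, -0.4495] o=[-0.6362, 0.6943, -0.2503] → [-0.3900, -0.2358, 0.0624, 0.4084, -0.7945, -0.4495]
V = J·q̇ = [0.2170, 0.4993, -0.0710, 0.7147, -0.5085, -1.1336]

0.2170 0.4993 -0.0710 0.7147 -0.5085 -1.1336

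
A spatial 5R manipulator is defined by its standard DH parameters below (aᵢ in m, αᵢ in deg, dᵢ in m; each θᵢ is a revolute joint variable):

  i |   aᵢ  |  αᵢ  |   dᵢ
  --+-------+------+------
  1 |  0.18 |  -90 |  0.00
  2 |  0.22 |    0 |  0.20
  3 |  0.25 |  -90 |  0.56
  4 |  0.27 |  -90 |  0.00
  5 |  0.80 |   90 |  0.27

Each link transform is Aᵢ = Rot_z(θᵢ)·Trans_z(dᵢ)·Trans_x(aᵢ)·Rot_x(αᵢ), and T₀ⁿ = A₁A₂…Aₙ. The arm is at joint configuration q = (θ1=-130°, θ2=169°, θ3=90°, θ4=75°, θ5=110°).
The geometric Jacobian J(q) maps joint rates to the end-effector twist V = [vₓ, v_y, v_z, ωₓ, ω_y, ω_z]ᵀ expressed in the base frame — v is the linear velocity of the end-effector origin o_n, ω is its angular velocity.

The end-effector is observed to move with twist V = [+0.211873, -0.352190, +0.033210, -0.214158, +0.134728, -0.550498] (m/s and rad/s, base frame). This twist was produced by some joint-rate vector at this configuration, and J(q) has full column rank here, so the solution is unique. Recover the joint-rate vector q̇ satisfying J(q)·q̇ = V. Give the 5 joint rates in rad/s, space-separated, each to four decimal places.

0.0460 0.8370 -0.9290 -0.0800 0.6130

o_n = [1.0274, 0.1453, -0.1969]
J₁: ẑ×o_n = [-0.1453, 1.0274, 0.0000], ω = ẑ
J2: z=[0.7660, -0.6428, 0.0000] o=[-0.1157, -0.1379, 0.0000] → [0.1266, 0.1509, 0.9517, 0.7660, -0.6428, 0.0000]
J3: z=[0.7660, -0.6428, 0.0000] o=[0.1763, -0.1010, -0.0420] → [0.0996, 0.1187, 0.7357, 0.7660, -0.6428, 0.0000]
J4: z=[-0.6310, -0.7520, 0.1908] o=[0.6360, -0.4244, 0.2034] → [0.1924, -0.1779, -0.0652, -0.6310, -0.7520, 0.1908]
J5: z=[-0.3167, 0.0252, -0.9482] o=[0.4448, -0.2466, 0.2720] → [0.3597, -0.7009, -0.1388, -0.3167, 0.0252, -0.9482]
q̇ = J⁺·V = [0.0460, 0.8370, -0.9290, -0.0800, 0.6130]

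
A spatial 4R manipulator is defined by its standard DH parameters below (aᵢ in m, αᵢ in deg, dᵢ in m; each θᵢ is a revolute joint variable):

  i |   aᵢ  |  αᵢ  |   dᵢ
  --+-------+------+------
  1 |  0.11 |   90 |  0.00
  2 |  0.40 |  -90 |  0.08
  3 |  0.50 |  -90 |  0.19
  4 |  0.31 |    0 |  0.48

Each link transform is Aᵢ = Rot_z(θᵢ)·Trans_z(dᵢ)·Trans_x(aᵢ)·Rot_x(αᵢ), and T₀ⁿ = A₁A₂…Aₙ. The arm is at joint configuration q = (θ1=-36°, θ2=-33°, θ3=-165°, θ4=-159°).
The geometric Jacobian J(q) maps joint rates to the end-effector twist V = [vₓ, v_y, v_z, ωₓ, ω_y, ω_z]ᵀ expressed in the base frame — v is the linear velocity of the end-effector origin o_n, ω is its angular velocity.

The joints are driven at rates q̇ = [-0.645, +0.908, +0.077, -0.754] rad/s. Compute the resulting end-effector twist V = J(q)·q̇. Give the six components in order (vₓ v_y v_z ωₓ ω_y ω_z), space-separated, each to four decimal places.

-0.5802 0.0078 0.1444 -0.2041 -0.0738 -0.4741

o_n = [0.0878, -0.8031, 0.0778]
J₁: ẑ×o_n = [0.8031, 0.0878, -0.0000], ω = ẑ
J2: z=[-0.5878, -0.8090, 0.0000] o=[0.0890, -0.0647, 0.0000] → [-0.0629, 0.0457, 0.4330, -0.5878, -0.8090, 0.0000]
J3: z=[0.4406, -0.3201, 0.8387] o=[0.3134, -0.3266, -0.2179] → [0.3050, -0.3195, -0.2822, 0.4406, -0.3201, 0.8387]
J4: z=[-0.3921, -0.9090, -0.1410] o=[-0.0067, -0.2540, 0.2045] → [0.0378, -0.0630, 0.3012, -0.3921, -0.9090, -0.1410]
V = J·q̇ = [-0.5802, 0.0078, 0.1444, -0.2041, -0.0738, -0.4741]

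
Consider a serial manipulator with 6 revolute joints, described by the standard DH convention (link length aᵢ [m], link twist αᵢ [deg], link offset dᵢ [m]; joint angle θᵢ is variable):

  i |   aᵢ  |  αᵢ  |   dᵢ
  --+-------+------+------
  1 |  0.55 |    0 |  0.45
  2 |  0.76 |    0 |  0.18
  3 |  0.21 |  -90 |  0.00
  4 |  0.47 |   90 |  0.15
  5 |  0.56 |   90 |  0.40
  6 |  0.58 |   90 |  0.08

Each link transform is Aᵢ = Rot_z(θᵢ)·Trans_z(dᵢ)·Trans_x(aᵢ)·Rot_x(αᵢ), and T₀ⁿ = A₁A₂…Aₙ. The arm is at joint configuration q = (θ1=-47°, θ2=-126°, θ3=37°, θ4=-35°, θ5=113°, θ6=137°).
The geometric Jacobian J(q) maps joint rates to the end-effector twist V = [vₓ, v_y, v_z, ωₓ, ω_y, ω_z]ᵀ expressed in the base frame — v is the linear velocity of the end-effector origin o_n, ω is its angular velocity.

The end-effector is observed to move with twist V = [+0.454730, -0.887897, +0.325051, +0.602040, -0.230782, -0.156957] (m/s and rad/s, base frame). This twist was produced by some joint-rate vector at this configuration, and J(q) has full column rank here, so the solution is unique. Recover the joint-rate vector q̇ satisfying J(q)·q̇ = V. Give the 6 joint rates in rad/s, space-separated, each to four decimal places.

o_n = [-0.2784, -0.8232, 1.5631]
J₁: ẑ×o_n = [0.8232, -0.2784, 0.0000], ω = ẑ
J2: z=[0.0000, 0.0000, 1.0000] o=[0.3751, -0.4022, 0.4500] → [0.4210, -0.6535, 0.0000, 0.0000, 0.0000, 1.0000]
J3: z=[0.0000, 0.0000, 1.0000] o=[-0.3792, -0.4949, 0.6300] → [0.3284, 0.1009, -0.0000, 0.0000, 0.0000, 1.0000]
J4: z=[0.6947, -0.7193, 0.0000] o=[-0.5303, -0.6407, 0.6300] → [-0.6712, -0.6482, 0.0545, 0.6947, -0.7193, 0.0000]
J5: z=[0.4126, 0.3984, 0.8192] o=[-0.7030, -1.0161, 0.8996] → [0.1064, 0.0741, -0.0896, 0.4126, 0.3984, 0.8192]
J6: z=[-0.2710, -0.8049, 0.5280] o=[-0.0510, -1.1030, 1.1017] → [-0.5190, 0.0050, -0.2588, -0.2710, -0.8049, 0.5280]
q̇ = J⁺·V = [0.8750, -0.0080, -0.0590, 0.9140, -0.6340, -0.8440]

0.8750 -0.0080 -0.0590 0.9140 -0.6340 -0.8440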